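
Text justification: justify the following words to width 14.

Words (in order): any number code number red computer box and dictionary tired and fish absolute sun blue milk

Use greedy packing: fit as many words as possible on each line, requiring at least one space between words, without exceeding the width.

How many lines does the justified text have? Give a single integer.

Answer: 8

Derivation:
Line 1: ['any', 'number'] (min_width=10, slack=4)
Line 2: ['code', 'number'] (min_width=11, slack=3)
Line 3: ['red', 'computer'] (min_width=12, slack=2)
Line 4: ['box', 'and'] (min_width=7, slack=7)
Line 5: ['dictionary'] (min_width=10, slack=4)
Line 6: ['tired', 'and', 'fish'] (min_width=14, slack=0)
Line 7: ['absolute', 'sun'] (min_width=12, slack=2)
Line 8: ['blue', 'milk'] (min_width=9, slack=5)
Total lines: 8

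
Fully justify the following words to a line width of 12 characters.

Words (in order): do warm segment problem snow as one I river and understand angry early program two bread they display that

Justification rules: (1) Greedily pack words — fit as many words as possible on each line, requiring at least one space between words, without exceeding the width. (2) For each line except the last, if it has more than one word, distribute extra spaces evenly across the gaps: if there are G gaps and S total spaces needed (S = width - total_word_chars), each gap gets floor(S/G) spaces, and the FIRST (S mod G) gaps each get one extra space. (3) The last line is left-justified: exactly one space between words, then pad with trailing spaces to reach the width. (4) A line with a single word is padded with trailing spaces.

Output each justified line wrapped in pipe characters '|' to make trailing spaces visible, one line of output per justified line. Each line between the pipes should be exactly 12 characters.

Answer: |do      warm|
|segment     |
|problem snow|
|as   one   I|
|river    and|
|understand  |
|angry  early|
|program  two|
|bread   they|
|display that|

Derivation:
Line 1: ['do', 'warm'] (min_width=7, slack=5)
Line 2: ['segment'] (min_width=7, slack=5)
Line 3: ['problem', 'snow'] (min_width=12, slack=0)
Line 4: ['as', 'one', 'I'] (min_width=8, slack=4)
Line 5: ['river', 'and'] (min_width=9, slack=3)
Line 6: ['understand'] (min_width=10, slack=2)
Line 7: ['angry', 'early'] (min_width=11, slack=1)
Line 8: ['program', 'two'] (min_width=11, slack=1)
Line 9: ['bread', 'they'] (min_width=10, slack=2)
Line 10: ['display', 'that'] (min_width=12, slack=0)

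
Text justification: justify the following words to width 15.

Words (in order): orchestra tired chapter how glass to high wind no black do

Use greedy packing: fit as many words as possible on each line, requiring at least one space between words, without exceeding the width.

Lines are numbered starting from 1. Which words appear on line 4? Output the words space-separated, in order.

Answer: wind no black

Derivation:
Line 1: ['orchestra', 'tired'] (min_width=15, slack=0)
Line 2: ['chapter', 'how'] (min_width=11, slack=4)
Line 3: ['glass', 'to', 'high'] (min_width=13, slack=2)
Line 4: ['wind', 'no', 'black'] (min_width=13, slack=2)
Line 5: ['do'] (min_width=2, slack=13)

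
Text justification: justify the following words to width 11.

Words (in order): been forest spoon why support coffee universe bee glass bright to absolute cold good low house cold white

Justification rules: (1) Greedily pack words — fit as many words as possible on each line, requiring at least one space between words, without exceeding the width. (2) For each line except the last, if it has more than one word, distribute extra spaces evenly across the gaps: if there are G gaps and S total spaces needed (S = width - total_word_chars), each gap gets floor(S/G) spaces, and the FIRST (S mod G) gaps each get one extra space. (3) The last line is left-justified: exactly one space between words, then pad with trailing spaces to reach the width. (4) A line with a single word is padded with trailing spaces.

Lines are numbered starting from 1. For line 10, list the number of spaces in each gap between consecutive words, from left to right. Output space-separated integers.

Line 1: ['been', 'forest'] (min_width=11, slack=0)
Line 2: ['spoon', 'why'] (min_width=9, slack=2)
Line 3: ['support'] (min_width=7, slack=4)
Line 4: ['coffee'] (min_width=6, slack=5)
Line 5: ['universe'] (min_width=8, slack=3)
Line 6: ['bee', 'glass'] (min_width=9, slack=2)
Line 7: ['bright', 'to'] (min_width=9, slack=2)
Line 8: ['absolute'] (min_width=8, slack=3)
Line 9: ['cold', 'good'] (min_width=9, slack=2)
Line 10: ['low', 'house'] (min_width=9, slack=2)
Line 11: ['cold', 'white'] (min_width=10, slack=1)

Answer: 3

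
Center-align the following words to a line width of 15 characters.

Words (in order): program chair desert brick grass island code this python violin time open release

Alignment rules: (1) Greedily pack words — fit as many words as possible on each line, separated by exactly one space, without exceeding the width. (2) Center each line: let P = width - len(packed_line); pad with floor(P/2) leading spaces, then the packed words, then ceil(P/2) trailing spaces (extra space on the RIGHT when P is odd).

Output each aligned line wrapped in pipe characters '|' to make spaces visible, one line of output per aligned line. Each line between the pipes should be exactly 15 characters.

Line 1: ['program', 'chair'] (min_width=13, slack=2)
Line 2: ['desert', 'brick'] (min_width=12, slack=3)
Line 3: ['grass', 'island'] (min_width=12, slack=3)
Line 4: ['code', 'this'] (min_width=9, slack=6)
Line 5: ['python', 'violin'] (min_width=13, slack=2)
Line 6: ['time', 'open'] (min_width=9, slack=6)
Line 7: ['release'] (min_width=7, slack=8)

Answer: | program chair |
| desert brick  |
| grass island  |
|   code this   |
| python violin |
|   time open   |
|    release    |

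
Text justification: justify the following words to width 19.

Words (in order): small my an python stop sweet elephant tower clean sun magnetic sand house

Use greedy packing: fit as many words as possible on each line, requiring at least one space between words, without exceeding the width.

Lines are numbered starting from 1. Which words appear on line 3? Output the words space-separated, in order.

Answer: tower clean sun

Derivation:
Line 1: ['small', 'my', 'an', 'python'] (min_width=18, slack=1)
Line 2: ['stop', 'sweet', 'elephant'] (min_width=19, slack=0)
Line 3: ['tower', 'clean', 'sun'] (min_width=15, slack=4)
Line 4: ['magnetic', 'sand', 'house'] (min_width=19, slack=0)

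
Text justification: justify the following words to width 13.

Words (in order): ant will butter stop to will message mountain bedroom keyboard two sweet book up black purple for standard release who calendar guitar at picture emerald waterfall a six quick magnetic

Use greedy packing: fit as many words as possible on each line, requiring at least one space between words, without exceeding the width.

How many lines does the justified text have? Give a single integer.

Line 1: ['ant', 'will'] (min_width=8, slack=5)
Line 2: ['butter', 'stop'] (min_width=11, slack=2)
Line 3: ['to', 'will'] (min_width=7, slack=6)
Line 4: ['message'] (min_width=7, slack=6)
Line 5: ['mountain'] (min_width=8, slack=5)
Line 6: ['bedroom'] (min_width=7, slack=6)
Line 7: ['keyboard', 'two'] (min_width=12, slack=1)
Line 8: ['sweet', 'book', 'up'] (min_width=13, slack=0)
Line 9: ['black', 'purple'] (min_width=12, slack=1)
Line 10: ['for', 'standard'] (min_width=12, slack=1)
Line 11: ['release', 'who'] (min_width=11, slack=2)
Line 12: ['calendar'] (min_width=8, slack=5)
Line 13: ['guitar', 'at'] (min_width=9, slack=4)
Line 14: ['picture'] (min_width=7, slack=6)
Line 15: ['emerald'] (min_width=7, slack=6)
Line 16: ['waterfall', 'a'] (min_width=11, slack=2)
Line 17: ['six', 'quick'] (min_width=9, slack=4)
Line 18: ['magnetic'] (min_width=8, slack=5)
Total lines: 18

Answer: 18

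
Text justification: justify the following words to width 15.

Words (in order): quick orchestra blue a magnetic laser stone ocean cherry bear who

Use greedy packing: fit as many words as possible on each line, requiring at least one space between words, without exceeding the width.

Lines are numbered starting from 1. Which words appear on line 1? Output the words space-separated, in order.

Answer: quick orchestra

Derivation:
Line 1: ['quick', 'orchestra'] (min_width=15, slack=0)
Line 2: ['blue', 'a', 'magnetic'] (min_width=15, slack=0)
Line 3: ['laser', 'stone'] (min_width=11, slack=4)
Line 4: ['ocean', 'cherry'] (min_width=12, slack=3)
Line 5: ['bear', 'who'] (min_width=8, slack=7)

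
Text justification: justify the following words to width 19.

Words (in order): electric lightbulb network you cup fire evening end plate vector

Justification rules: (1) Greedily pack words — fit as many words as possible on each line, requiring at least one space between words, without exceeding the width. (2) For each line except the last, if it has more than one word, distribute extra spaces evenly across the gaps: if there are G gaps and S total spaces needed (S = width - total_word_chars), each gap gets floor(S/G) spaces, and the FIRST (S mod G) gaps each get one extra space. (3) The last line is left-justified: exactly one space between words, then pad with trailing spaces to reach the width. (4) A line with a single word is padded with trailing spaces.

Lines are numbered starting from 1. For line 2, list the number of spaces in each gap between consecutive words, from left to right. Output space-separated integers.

Line 1: ['electric', 'lightbulb'] (min_width=18, slack=1)
Line 2: ['network', 'you', 'cup'] (min_width=15, slack=4)
Line 3: ['fire', 'evening', 'end'] (min_width=16, slack=3)
Line 4: ['plate', 'vector'] (min_width=12, slack=7)

Answer: 3 3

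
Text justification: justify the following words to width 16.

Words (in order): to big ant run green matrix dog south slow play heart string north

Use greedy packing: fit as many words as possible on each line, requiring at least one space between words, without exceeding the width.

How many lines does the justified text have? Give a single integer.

Line 1: ['to', 'big', 'ant', 'run'] (min_width=14, slack=2)
Line 2: ['green', 'matrix', 'dog'] (min_width=16, slack=0)
Line 3: ['south', 'slow', 'play'] (min_width=15, slack=1)
Line 4: ['heart', 'string'] (min_width=12, slack=4)
Line 5: ['north'] (min_width=5, slack=11)
Total lines: 5

Answer: 5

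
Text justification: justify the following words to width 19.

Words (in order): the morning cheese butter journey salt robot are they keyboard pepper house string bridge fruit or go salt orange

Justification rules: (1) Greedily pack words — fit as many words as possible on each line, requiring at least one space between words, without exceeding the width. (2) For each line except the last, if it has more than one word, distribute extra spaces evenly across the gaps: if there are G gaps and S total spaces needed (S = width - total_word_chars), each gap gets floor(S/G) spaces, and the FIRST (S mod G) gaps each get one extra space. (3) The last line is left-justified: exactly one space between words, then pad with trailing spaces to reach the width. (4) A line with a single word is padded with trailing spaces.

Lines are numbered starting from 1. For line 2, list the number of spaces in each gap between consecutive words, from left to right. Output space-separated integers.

Answer: 1 1

Derivation:
Line 1: ['the', 'morning', 'cheese'] (min_width=18, slack=1)
Line 2: ['butter', 'journey', 'salt'] (min_width=19, slack=0)
Line 3: ['robot', 'are', 'they'] (min_width=14, slack=5)
Line 4: ['keyboard', 'pepper'] (min_width=15, slack=4)
Line 5: ['house', 'string', 'bridge'] (min_width=19, slack=0)
Line 6: ['fruit', 'or', 'go', 'salt'] (min_width=16, slack=3)
Line 7: ['orange'] (min_width=6, slack=13)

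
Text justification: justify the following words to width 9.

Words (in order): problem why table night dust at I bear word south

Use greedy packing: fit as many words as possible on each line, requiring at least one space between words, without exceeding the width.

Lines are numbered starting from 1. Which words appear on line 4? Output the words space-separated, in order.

Answer: dust at I

Derivation:
Line 1: ['problem'] (min_width=7, slack=2)
Line 2: ['why', 'table'] (min_width=9, slack=0)
Line 3: ['night'] (min_width=5, slack=4)
Line 4: ['dust', 'at', 'I'] (min_width=9, slack=0)
Line 5: ['bear', 'word'] (min_width=9, slack=0)
Line 6: ['south'] (min_width=5, slack=4)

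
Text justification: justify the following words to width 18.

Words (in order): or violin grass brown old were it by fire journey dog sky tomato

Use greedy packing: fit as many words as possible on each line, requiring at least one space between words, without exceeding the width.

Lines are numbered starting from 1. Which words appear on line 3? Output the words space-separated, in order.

Line 1: ['or', 'violin', 'grass'] (min_width=15, slack=3)
Line 2: ['brown', 'old', 'were', 'it'] (min_width=17, slack=1)
Line 3: ['by', 'fire', 'journey'] (min_width=15, slack=3)
Line 4: ['dog', 'sky', 'tomato'] (min_width=14, slack=4)

Answer: by fire journey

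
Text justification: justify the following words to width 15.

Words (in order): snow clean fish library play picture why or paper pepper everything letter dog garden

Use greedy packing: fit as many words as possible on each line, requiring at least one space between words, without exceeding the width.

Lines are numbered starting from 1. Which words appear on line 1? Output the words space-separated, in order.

Answer: snow clean fish

Derivation:
Line 1: ['snow', 'clean', 'fish'] (min_width=15, slack=0)
Line 2: ['library', 'play'] (min_width=12, slack=3)
Line 3: ['picture', 'why', 'or'] (min_width=14, slack=1)
Line 4: ['paper', 'pepper'] (min_width=12, slack=3)
Line 5: ['everything'] (min_width=10, slack=5)
Line 6: ['letter', 'dog'] (min_width=10, slack=5)
Line 7: ['garden'] (min_width=6, slack=9)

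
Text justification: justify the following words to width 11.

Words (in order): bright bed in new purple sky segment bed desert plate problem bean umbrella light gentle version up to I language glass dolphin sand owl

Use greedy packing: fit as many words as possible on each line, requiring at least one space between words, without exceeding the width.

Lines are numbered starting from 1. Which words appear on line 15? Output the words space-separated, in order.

Line 1: ['bright', 'bed'] (min_width=10, slack=1)
Line 2: ['in', 'new'] (min_width=6, slack=5)
Line 3: ['purple', 'sky'] (min_width=10, slack=1)
Line 4: ['segment', 'bed'] (min_width=11, slack=0)
Line 5: ['desert'] (min_width=6, slack=5)
Line 6: ['plate'] (min_width=5, slack=6)
Line 7: ['problem'] (min_width=7, slack=4)
Line 8: ['bean'] (min_width=4, slack=7)
Line 9: ['umbrella'] (min_width=8, slack=3)
Line 10: ['light'] (min_width=5, slack=6)
Line 11: ['gentle'] (min_width=6, slack=5)
Line 12: ['version', 'up'] (min_width=10, slack=1)
Line 13: ['to', 'I'] (min_width=4, slack=7)
Line 14: ['language'] (min_width=8, slack=3)
Line 15: ['glass'] (min_width=5, slack=6)
Line 16: ['dolphin'] (min_width=7, slack=4)
Line 17: ['sand', 'owl'] (min_width=8, slack=3)

Answer: glass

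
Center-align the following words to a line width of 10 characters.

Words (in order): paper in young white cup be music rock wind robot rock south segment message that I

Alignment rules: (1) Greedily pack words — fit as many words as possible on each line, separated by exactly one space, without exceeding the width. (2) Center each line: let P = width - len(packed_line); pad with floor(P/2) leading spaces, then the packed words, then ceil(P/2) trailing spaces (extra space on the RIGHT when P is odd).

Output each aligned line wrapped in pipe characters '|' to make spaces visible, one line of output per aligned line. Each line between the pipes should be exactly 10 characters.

Answer: | paper in |
|  young   |
|white cup |
| be music |
|rock wind |
|robot rock|
|  south   |
| segment  |
| message  |
|  that I  |

Derivation:
Line 1: ['paper', 'in'] (min_width=8, slack=2)
Line 2: ['young'] (min_width=5, slack=5)
Line 3: ['white', 'cup'] (min_width=9, slack=1)
Line 4: ['be', 'music'] (min_width=8, slack=2)
Line 5: ['rock', 'wind'] (min_width=9, slack=1)
Line 6: ['robot', 'rock'] (min_width=10, slack=0)
Line 7: ['south'] (min_width=5, slack=5)
Line 8: ['segment'] (min_width=7, slack=3)
Line 9: ['message'] (min_width=7, slack=3)
Line 10: ['that', 'I'] (min_width=6, slack=4)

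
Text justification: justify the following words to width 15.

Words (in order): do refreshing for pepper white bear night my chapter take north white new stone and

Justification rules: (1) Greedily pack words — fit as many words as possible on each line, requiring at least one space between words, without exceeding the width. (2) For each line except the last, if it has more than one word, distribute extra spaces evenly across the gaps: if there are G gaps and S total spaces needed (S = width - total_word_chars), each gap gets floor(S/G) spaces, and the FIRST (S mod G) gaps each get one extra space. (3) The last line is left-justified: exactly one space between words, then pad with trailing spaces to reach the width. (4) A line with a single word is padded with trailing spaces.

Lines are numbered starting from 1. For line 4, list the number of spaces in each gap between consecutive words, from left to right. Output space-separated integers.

Line 1: ['do', 'refreshing'] (min_width=13, slack=2)
Line 2: ['for', 'pepper'] (min_width=10, slack=5)
Line 3: ['white', 'bear'] (min_width=10, slack=5)
Line 4: ['night', 'my'] (min_width=8, slack=7)
Line 5: ['chapter', 'take'] (min_width=12, slack=3)
Line 6: ['north', 'white', 'new'] (min_width=15, slack=0)
Line 7: ['stone', 'and'] (min_width=9, slack=6)

Answer: 8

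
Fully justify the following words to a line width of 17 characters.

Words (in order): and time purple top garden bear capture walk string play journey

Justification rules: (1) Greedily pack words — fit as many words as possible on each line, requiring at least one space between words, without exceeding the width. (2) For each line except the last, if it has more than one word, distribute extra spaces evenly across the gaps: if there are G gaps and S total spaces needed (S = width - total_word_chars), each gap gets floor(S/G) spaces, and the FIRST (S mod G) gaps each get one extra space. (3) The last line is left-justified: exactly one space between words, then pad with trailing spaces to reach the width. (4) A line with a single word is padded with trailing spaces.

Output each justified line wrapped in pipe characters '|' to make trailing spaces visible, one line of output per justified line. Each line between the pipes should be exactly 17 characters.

Line 1: ['and', 'time', 'purple'] (min_width=15, slack=2)
Line 2: ['top', 'garden', 'bear'] (min_width=15, slack=2)
Line 3: ['capture', 'walk'] (min_width=12, slack=5)
Line 4: ['string', 'play'] (min_width=11, slack=6)
Line 5: ['journey'] (min_width=7, slack=10)

Answer: |and  time  purple|
|top  garden  bear|
|capture      walk|
|string       play|
|journey          |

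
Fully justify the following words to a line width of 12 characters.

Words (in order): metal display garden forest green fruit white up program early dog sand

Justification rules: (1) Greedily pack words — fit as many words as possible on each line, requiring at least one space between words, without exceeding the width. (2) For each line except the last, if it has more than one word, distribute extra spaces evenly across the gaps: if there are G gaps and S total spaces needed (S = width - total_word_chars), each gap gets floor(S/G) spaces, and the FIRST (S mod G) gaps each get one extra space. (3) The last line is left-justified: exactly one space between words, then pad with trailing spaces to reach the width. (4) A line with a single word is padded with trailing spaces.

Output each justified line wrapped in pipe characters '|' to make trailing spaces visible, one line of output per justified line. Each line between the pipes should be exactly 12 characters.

Answer: |metal       |
|display     |
|garden      |
|forest green|
|fruit  white|
|up   program|
|early    dog|
|sand        |

Derivation:
Line 1: ['metal'] (min_width=5, slack=7)
Line 2: ['display'] (min_width=7, slack=5)
Line 3: ['garden'] (min_width=6, slack=6)
Line 4: ['forest', 'green'] (min_width=12, slack=0)
Line 5: ['fruit', 'white'] (min_width=11, slack=1)
Line 6: ['up', 'program'] (min_width=10, slack=2)
Line 7: ['early', 'dog'] (min_width=9, slack=3)
Line 8: ['sand'] (min_width=4, slack=8)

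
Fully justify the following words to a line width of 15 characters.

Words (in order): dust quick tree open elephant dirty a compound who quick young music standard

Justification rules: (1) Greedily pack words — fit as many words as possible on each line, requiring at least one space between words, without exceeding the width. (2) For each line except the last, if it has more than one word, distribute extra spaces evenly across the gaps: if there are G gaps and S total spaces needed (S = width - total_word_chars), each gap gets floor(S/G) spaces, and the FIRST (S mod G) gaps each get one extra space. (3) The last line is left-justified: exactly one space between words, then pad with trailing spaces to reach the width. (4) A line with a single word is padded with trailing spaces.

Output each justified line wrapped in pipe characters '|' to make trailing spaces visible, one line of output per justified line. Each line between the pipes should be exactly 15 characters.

Answer: |dust quick tree|
|open   elephant|
|dirty         a|
|compound    who|
|quick     young|
|music standard |

Derivation:
Line 1: ['dust', 'quick', 'tree'] (min_width=15, slack=0)
Line 2: ['open', 'elephant'] (min_width=13, slack=2)
Line 3: ['dirty', 'a'] (min_width=7, slack=8)
Line 4: ['compound', 'who'] (min_width=12, slack=3)
Line 5: ['quick', 'young'] (min_width=11, slack=4)
Line 6: ['music', 'standard'] (min_width=14, slack=1)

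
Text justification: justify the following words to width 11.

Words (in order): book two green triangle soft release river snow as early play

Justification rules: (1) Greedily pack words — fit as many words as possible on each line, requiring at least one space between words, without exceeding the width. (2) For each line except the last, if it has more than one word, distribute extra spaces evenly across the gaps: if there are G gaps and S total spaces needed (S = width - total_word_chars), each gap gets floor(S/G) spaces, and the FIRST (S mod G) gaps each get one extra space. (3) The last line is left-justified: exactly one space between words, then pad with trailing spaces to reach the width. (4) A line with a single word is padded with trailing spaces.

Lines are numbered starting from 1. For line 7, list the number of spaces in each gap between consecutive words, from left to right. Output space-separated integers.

Line 1: ['book', 'two'] (min_width=8, slack=3)
Line 2: ['green'] (min_width=5, slack=6)
Line 3: ['triangle'] (min_width=8, slack=3)
Line 4: ['soft'] (min_width=4, slack=7)
Line 5: ['release'] (min_width=7, slack=4)
Line 6: ['river', 'snow'] (min_width=10, slack=1)
Line 7: ['as', 'early'] (min_width=8, slack=3)
Line 8: ['play'] (min_width=4, slack=7)

Answer: 4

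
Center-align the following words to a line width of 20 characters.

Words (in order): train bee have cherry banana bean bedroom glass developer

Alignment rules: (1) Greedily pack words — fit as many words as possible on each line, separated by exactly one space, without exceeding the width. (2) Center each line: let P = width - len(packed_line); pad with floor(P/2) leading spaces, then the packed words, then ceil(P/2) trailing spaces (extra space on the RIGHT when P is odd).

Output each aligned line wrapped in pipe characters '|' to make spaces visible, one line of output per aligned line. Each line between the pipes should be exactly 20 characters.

Line 1: ['train', 'bee', 'have'] (min_width=14, slack=6)
Line 2: ['cherry', 'banana', 'bean'] (min_width=18, slack=2)
Line 3: ['bedroom', 'glass'] (min_width=13, slack=7)
Line 4: ['developer'] (min_width=9, slack=11)

Answer: |   train bee have   |
| cherry banana bean |
|   bedroom glass    |
|     developer      |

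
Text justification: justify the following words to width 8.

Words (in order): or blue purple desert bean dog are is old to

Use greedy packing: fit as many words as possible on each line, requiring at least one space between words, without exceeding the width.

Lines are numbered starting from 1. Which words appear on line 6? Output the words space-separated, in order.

Line 1: ['or', 'blue'] (min_width=7, slack=1)
Line 2: ['purple'] (min_width=6, slack=2)
Line 3: ['desert'] (min_width=6, slack=2)
Line 4: ['bean', 'dog'] (min_width=8, slack=0)
Line 5: ['are', 'is'] (min_width=6, slack=2)
Line 6: ['old', 'to'] (min_width=6, slack=2)

Answer: old to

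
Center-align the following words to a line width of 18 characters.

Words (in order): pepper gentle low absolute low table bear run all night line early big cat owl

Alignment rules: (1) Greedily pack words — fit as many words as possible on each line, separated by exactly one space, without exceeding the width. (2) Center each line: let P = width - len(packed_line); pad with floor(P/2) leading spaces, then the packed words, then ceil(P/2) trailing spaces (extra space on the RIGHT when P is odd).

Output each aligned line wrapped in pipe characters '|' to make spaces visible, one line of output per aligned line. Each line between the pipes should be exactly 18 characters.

Line 1: ['pepper', 'gentle', 'low'] (min_width=17, slack=1)
Line 2: ['absolute', 'low', 'table'] (min_width=18, slack=0)
Line 3: ['bear', 'run', 'all', 'night'] (min_width=18, slack=0)
Line 4: ['line', 'early', 'big', 'cat'] (min_width=18, slack=0)
Line 5: ['owl'] (min_width=3, slack=15)

Answer: |pepper gentle low |
|absolute low table|
|bear run all night|
|line early big cat|
|       owl        |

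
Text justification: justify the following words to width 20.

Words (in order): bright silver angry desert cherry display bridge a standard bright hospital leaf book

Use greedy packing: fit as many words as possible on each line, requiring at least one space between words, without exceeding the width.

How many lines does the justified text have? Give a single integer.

Line 1: ['bright', 'silver', 'angry'] (min_width=19, slack=1)
Line 2: ['desert', 'cherry'] (min_width=13, slack=7)
Line 3: ['display', 'bridge', 'a'] (min_width=16, slack=4)
Line 4: ['standard', 'bright'] (min_width=15, slack=5)
Line 5: ['hospital', 'leaf', 'book'] (min_width=18, slack=2)
Total lines: 5

Answer: 5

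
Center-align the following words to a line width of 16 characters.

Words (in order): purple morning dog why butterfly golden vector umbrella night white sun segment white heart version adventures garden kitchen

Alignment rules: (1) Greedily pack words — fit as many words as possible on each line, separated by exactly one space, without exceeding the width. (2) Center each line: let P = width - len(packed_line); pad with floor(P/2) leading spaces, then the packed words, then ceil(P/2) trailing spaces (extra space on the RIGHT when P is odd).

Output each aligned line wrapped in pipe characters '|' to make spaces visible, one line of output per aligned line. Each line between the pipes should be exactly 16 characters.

Answer: | purple morning |
|    dog why     |
|butterfly golden|
|vector umbrella |
|night white sun |
| segment white  |
| heart version  |
|   adventures   |
| garden kitchen |

Derivation:
Line 1: ['purple', 'morning'] (min_width=14, slack=2)
Line 2: ['dog', 'why'] (min_width=7, slack=9)
Line 3: ['butterfly', 'golden'] (min_width=16, slack=0)
Line 4: ['vector', 'umbrella'] (min_width=15, slack=1)
Line 5: ['night', 'white', 'sun'] (min_width=15, slack=1)
Line 6: ['segment', 'white'] (min_width=13, slack=3)
Line 7: ['heart', 'version'] (min_width=13, slack=3)
Line 8: ['adventures'] (min_width=10, slack=6)
Line 9: ['garden', 'kitchen'] (min_width=14, slack=2)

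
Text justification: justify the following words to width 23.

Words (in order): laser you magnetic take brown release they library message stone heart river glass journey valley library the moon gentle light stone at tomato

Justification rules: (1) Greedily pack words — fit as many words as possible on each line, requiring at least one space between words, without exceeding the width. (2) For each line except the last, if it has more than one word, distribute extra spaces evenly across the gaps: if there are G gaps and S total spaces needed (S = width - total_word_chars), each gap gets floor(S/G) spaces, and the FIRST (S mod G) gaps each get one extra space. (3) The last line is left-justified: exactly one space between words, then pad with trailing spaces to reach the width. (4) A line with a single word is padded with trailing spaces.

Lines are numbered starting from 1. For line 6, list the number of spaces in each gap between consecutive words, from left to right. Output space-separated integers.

Answer: 2 2 1

Derivation:
Line 1: ['laser', 'you', 'magnetic', 'take'] (min_width=23, slack=0)
Line 2: ['brown', 'release', 'they'] (min_width=18, slack=5)
Line 3: ['library', 'message', 'stone'] (min_width=21, slack=2)
Line 4: ['heart', 'river', 'glass'] (min_width=17, slack=6)
Line 5: ['journey', 'valley', 'library'] (min_width=22, slack=1)
Line 6: ['the', 'moon', 'gentle', 'light'] (min_width=21, slack=2)
Line 7: ['stone', 'at', 'tomato'] (min_width=15, slack=8)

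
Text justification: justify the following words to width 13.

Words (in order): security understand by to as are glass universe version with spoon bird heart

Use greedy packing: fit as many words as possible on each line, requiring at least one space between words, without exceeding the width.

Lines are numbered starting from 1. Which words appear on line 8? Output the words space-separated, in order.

Answer: heart

Derivation:
Line 1: ['security'] (min_width=8, slack=5)
Line 2: ['understand', 'by'] (min_width=13, slack=0)
Line 3: ['to', 'as', 'are'] (min_width=9, slack=4)
Line 4: ['glass'] (min_width=5, slack=8)
Line 5: ['universe'] (min_width=8, slack=5)
Line 6: ['version', 'with'] (min_width=12, slack=1)
Line 7: ['spoon', 'bird'] (min_width=10, slack=3)
Line 8: ['heart'] (min_width=5, slack=8)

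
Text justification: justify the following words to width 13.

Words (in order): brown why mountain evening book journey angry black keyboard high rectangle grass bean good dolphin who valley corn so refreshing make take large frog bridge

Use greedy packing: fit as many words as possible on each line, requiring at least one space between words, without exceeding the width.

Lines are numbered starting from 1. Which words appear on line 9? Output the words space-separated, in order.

Line 1: ['brown', 'why'] (min_width=9, slack=4)
Line 2: ['mountain'] (min_width=8, slack=5)
Line 3: ['evening', 'book'] (min_width=12, slack=1)
Line 4: ['journey', 'angry'] (min_width=13, slack=0)
Line 5: ['black'] (min_width=5, slack=8)
Line 6: ['keyboard', 'high'] (min_width=13, slack=0)
Line 7: ['rectangle'] (min_width=9, slack=4)
Line 8: ['grass', 'bean'] (min_width=10, slack=3)
Line 9: ['good', 'dolphin'] (min_width=12, slack=1)
Line 10: ['who', 'valley'] (min_width=10, slack=3)
Line 11: ['corn', 'so'] (min_width=7, slack=6)
Line 12: ['refreshing'] (min_width=10, slack=3)
Line 13: ['make', 'take'] (min_width=9, slack=4)
Line 14: ['large', 'frog'] (min_width=10, slack=3)
Line 15: ['bridge'] (min_width=6, slack=7)

Answer: good dolphin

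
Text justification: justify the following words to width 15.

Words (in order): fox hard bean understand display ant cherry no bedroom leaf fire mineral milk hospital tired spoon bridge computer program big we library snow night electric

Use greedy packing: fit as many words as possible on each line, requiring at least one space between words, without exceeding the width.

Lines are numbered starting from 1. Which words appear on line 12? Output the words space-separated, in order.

Answer: night electric

Derivation:
Line 1: ['fox', 'hard', 'bean'] (min_width=13, slack=2)
Line 2: ['understand'] (min_width=10, slack=5)
Line 3: ['display', 'ant'] (min_width=11, slack=4)
Line 4: ['cherry', 'no'] (min_width=9, slack=6)
Line 5: ['bedroom', 'leaf'] (min_width=12, slack=3)
Line 6: ['fire', 'mineral'] (min_width=12, slack=3)
Line 7: ['milk', 'hospital'] (min_width=13, slack=2)
Line 8: ['tired', 'spoon'] (min_width=11, slack=4)
Line 9: ['bridge', 'computer'] (min_width=15, slack=0)
Line 10: ['program', 'big', 'we'] (min_width=14, slack=1)
Line 11: ['library', 'snow'] (min_width=12, slack=3)
Line 12: ['night', 'electric'] (min_width=14, slack=1)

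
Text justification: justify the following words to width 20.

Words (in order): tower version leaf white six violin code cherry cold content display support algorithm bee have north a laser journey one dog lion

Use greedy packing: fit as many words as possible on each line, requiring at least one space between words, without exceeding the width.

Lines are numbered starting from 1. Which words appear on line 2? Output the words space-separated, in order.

Line 1: ['tower', 'version', 'leaf'] (min_width=18, slack=2)
Line 2: ['white', 'six', 'violin'] (min_width=16, slack=4)
Line 3: ['code', 'cherry', 'cold'] (min_width=16, slack=4)
Line 4: ['content', 'display'] (min_width=15, slack=5)
Line 5: ['support', 'algorithm'] (min_width=17, slack=3)
Line 6: ['bee', 'have', 'north', 'a'] (min_width=16, slack=4)
Line 7: ['laser', 'journey', 'one'] (min_width=17, slack=3)
Line 8: ['dog', 'lion'] (min_width=8, slack=12)

Answer: white six violin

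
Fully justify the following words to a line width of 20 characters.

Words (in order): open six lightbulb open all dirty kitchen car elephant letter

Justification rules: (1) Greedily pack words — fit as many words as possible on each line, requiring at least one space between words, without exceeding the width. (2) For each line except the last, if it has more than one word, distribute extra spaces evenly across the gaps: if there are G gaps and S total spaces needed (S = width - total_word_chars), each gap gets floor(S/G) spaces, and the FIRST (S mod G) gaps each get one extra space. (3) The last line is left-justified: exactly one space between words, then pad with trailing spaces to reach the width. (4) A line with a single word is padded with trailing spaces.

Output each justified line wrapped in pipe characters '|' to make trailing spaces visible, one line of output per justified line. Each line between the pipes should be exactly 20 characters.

Line 1: ['open', 'six', 'lightbulb'] (min_width=18, slack=2)
Line 2: ['open', 'all', 'dirty'] (min_width=14, slack=6)
Line 3: ['kitchen', 'car', 'elephant'] (min_width=20, slack=0)
Line 4: ['letter'] (min_width=6, slack=14)

Answer: |open  six  lightbulb|
|open    all    dirty|
|kitchen car elephant|
|letter              |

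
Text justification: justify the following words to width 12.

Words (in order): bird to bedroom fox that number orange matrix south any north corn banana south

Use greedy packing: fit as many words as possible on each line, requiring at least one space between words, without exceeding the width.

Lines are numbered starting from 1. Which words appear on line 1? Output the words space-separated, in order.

Answer: bird to

Derivation:
Line 1: ['bird', 'to'] (min_width=7, slack=5)
Line 2: ['bedroom', 'fox'] (min_width=11, slack=1)
Line 3: ['that', 'number'] (min_width=11, slack=1)
Line 4: ['orange'] (min_width=6, slack=6)
Line 5: ['matrix', 'south'] (min_width=12, slack=0)
Line 6: ['any', 'north'] (min_width=9, slack=3)
Line 7: ['corn', 'banana'] (min_width=11, slack=1)
Line 8: ['south'] (min_width=5, slack=7)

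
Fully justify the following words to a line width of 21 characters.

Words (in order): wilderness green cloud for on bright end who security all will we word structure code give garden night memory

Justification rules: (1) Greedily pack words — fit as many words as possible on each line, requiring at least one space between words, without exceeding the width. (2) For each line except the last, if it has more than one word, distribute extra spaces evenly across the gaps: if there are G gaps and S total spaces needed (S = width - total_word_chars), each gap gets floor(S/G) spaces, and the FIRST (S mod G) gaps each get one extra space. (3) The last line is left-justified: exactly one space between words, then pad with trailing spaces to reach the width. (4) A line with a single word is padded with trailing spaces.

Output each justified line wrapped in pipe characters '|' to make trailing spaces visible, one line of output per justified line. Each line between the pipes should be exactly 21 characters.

Line 1: ['wilderness', 'green'] (min_width=16, slack=5)
Line 2: ['cloud', 'for', 'on', 'bright'] (min_width=19, slack=2)
Line 3: ['end', 'who', 'security', 'all'] (min_width=20, slack=1)
Line 4: ['will', 'we', 'word'] (min_width=12, slack=9)
Line 5: ['structure', 'code', 'give'] (min_width=19, slack=2)
Line 6: ['garden', 'night', 'memory'] (min_width=19, slack=2)

Answer: |wilderness      green|
|cloud  for  on bright|
|end  who security all|
|will      we     word|
|structure  code  give|
|garden night memory  |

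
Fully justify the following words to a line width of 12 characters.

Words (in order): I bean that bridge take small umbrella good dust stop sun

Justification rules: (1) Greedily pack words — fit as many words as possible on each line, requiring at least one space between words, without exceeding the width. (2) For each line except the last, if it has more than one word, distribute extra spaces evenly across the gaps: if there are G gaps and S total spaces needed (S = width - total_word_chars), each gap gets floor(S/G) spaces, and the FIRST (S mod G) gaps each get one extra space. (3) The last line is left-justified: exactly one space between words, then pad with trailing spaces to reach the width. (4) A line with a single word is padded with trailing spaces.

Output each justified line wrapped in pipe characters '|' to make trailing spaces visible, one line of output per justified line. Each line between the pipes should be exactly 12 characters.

Answer: |I  bean that|
|bridge  take|
|small       |
|umbrella    |
|good    dust|
|stop sun    |

Derivation:
Line 1: ['I', 'bean', 'that'] (min_width=11, slack=1)
Line 2: ['bridge', 'take'] (min_width=11, slack=1)
Line 3: ['small'] (min_width=5, slack=7)
Line 4: ['umbrella'] (min_width=8, slack=4)
Line 5: ['good', 'dust'] (min_width=9, slack=3)
Line 6: ['stop', 'sun'] (min_width=8, slack=4)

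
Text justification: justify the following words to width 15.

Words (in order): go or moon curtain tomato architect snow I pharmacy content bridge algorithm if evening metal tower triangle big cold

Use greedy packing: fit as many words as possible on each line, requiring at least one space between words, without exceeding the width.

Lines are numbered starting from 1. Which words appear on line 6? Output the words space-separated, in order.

Answer: algorithm if

Derivation:
Line 1: ['go', 'or', 'moon'] (min_width=10, slack=5)
Line 2: ['curtain', 'tomato'] (min_width=14, slack=1)
Line 3: ['architect', 'snow'] (min_width=14, slack=1)
Line 4: ['I', 'pharmacy'] (min_width=10, slack=5)
Line 5: ['content', 'bridge'] (min_width=14, slack=1)
Line 6: ['algorithm', 'if'] (min_width=12, slack=3)
Line 7: ['evening', 'metal'] (min_width=13, slack=2)
Line 8: ['tower', 'triangle'] (min_width=14, slack=1)
Line 9: ['big', 'cold'] (min_width=8, slack=7)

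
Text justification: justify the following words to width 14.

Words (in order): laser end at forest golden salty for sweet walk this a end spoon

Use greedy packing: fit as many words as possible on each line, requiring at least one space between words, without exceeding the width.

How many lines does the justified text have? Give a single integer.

Line 1: ['laser', 'end', 'at'] (min_width=12, slack=2)
Line 2: ['forest', 'golden'] (min_width=13, slack=1)
Line 3: ['salty', 'for'] (min_width=9, slack=5)
Line 4: ['sweet', 'walk'] (min_width=10, slack=4)
Line 5: ['this', 'a', 'end'] (min_width=10, slack=4)
Line 6: ['spoon'] (min_width=5, slack=9)
Total lines: 6

Answer: 6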